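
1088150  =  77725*14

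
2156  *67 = 144452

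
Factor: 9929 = 9929^1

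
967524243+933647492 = 1901171735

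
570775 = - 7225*(- 79)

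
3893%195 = 188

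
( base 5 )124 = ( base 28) 1B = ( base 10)39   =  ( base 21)1i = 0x27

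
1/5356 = 1/5356 = 0.00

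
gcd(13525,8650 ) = 25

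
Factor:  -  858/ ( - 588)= 143/98 = 2^ (- 1)*7^ ( - 2 )*11^1*13^1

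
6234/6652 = 3117/3326 = 0.94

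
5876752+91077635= 96954387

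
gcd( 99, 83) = 1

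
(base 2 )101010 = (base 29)1d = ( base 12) 36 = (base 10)42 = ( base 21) 20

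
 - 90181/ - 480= 90181/480= 187.88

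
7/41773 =7/41773 = 0.00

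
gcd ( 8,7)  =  1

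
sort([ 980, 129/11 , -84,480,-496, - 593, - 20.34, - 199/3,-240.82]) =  [  -  593,- 496, - 240.82,-84, - 199/3, - 20.34, 129/11, 480, 980 ] 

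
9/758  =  9/758 =0.01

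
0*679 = 0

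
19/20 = 19/20  =  0.95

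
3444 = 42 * 82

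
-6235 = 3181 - 9416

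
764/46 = 382/23  =  16.61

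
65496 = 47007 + 18489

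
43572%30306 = 13266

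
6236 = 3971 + 2265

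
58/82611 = 58/82611 = 0.00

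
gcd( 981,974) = 1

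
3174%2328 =846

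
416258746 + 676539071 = 1092797817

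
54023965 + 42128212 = 96152177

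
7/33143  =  7/33143 = 0.00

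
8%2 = 0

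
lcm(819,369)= 33579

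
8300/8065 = 1 + 47/1613 =1.03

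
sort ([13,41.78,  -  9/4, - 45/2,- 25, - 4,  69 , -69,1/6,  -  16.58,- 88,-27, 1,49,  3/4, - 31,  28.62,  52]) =[ - 88,  -  69, - 31 , - 27,-25, - 45/2, - 16.58 , - 4, - 9/4, 1/6, 3/4, 1,13, 28.62,41.78, 49,52, 69] 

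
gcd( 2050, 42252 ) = 2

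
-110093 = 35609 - 145702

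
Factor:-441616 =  - 2^4*7^1 * 3943^1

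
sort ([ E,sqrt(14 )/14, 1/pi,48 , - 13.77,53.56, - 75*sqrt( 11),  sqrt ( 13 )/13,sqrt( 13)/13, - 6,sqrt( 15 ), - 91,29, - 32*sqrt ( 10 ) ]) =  [ - 75*sqrt( 11 ),- 32*sqrt(10),-91, - 13.77, - 6,sqrt(14 ) /14, sqrt( 13 )/13,sqrt(13 )/13, 1/pi, E,sqrt( 15), 29, 48,53.56]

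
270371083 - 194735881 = 75635202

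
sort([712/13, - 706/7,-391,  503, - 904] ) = [ - 904, - 391,-706/7, 712/13 , 503 ]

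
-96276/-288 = 334  +  7/24 = 334.29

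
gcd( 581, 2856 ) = 7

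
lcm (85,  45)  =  765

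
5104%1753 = 1598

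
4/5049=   4/5049 = 0.00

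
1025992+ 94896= 1120888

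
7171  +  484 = 7655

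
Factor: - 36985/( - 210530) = 2^ ( - 1 ) * 13^1 * 37^( - 1) = 13/74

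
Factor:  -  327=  - 3^1 * 109^1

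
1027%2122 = 1027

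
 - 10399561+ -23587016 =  - 33986577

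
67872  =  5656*12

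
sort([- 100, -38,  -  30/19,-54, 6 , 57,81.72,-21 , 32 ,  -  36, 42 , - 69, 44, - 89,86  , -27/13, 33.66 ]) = [-100, - 89, - 69,-54, - 38,-36 , - 21,-27/13,-30/19, 6, 32, 33.66, 42, 44, 57,81.72, 86] 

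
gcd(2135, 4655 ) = 35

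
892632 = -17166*( - 52 )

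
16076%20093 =16076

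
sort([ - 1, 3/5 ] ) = [ - 1,3/5 ]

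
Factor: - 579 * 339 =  - 196281 = -3^2*113^1 * 193^1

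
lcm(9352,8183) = 65464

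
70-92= - 22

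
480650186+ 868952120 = 1349602306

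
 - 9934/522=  - 4967/261 = -19.03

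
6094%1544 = 1462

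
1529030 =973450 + 555580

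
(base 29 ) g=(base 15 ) 11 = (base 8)20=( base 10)16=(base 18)G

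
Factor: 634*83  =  2^1*83^1*317^1=52622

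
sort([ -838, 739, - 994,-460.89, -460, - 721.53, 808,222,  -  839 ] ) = [ - 994, - 839,-838 , - 721.53,  -  460.89, - 460, 222, 739, 808] 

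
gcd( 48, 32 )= 16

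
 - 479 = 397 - 876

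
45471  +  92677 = 138148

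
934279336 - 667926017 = 266353319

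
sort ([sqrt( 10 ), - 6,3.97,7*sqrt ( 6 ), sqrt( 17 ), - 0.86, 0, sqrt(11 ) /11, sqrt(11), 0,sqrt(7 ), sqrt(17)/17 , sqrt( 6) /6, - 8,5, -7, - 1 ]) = [ - 8, - 7, - 6, - 1, - 0.86, 0, 0,sqrt(  17)/17, sqrt(11) /11, sqrt( 6 ) /6,sqrt ( 7 ), sqrt (10 ), sqrt(11 ), 3.97,sqrt(17),5, 7*sqrt(6)] 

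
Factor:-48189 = -3^1*16063^1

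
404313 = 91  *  4443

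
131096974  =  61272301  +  69824673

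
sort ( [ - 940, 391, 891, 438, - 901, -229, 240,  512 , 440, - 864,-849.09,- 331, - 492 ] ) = [  -  940, - 901,  -  864,  -  849.09, - 492,-331, - 229, 240, 391,438, 440,512, 891] 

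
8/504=1/63 = 0.02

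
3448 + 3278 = 6726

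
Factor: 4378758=2^1 * 3^1*17^1 * 42929^1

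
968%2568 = 968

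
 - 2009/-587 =2009/587 = 3.42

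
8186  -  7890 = 296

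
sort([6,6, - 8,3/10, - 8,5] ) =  [-8, - 8,3/10,5,6, 6] 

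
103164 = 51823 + 51341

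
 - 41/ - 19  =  41/19 = 2.16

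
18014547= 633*28459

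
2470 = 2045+425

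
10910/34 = 5455/17 = 320.88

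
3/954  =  1/318 = 0.00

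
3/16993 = 3/16993 = 0.00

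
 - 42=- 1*42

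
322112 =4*80528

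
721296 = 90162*8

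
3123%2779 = 344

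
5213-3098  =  2115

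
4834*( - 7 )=-33838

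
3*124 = 372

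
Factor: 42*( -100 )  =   - 2^3*3^1 * 5^2 *7^1 = - 4200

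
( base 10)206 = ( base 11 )178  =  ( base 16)ce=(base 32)6E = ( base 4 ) 3032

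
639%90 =9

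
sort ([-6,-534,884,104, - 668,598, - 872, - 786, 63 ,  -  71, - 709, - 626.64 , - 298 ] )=[ - 872 , - 786  , - 709, - 668, - 626.64, - 534, - 298, - 71,-6,63,104,  598 , 884 ]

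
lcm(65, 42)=2730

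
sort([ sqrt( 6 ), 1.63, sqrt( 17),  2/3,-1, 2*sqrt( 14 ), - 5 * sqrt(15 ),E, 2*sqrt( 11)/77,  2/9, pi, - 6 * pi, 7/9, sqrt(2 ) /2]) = [ - 5 *sqrt( 15 ), - 6*  pi, - 1, 2*sqrt( 11)/77, 2/9,2/3, sqrt( 2 ) /2, 7/9, 1.63, sqrt (6 ), E,pi, sqrt ( 17 ) , 2*sqrt(14)]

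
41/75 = 41/75 = 0.55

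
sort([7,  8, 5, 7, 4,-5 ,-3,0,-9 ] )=[ - 9,-5, - 3 , 0,4,5,7, 7,8]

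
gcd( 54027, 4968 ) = 621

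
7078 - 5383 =1695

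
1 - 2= -1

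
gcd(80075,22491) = 1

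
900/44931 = 300/14977= 0.02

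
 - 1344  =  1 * ( - 1344 ) 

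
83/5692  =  83/5692=0.01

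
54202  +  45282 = 99484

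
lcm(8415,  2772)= 235620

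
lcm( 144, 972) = 3888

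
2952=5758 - 2806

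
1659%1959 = 1659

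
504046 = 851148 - 347102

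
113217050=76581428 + 36635622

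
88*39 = 3432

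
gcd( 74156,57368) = 4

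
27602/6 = 4600 + 1/3 = 4600.33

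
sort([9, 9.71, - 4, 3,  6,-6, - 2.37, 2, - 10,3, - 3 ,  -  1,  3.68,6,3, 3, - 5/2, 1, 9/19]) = [ - 10, -6, - 4, - 3, - 5/2, - 2.37, - 1,9/19, 1,2, 3, 3,3, 3,3.68,6, 6, 9,9.71]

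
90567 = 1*90567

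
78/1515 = 26/505 = 0.05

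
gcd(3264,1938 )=102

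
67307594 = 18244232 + 49063362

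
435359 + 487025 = 922384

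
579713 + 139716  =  719429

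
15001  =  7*2143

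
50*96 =4800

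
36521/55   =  36521/55 = 664.02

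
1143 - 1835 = -692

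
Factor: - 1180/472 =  - 5/2  =  - 2^(-1)*5^1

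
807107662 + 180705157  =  987812819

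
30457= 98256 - 67799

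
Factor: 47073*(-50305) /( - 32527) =3^1*5^1*11^( - 1)*13^1*17^1 *71^1*2957^(-1 ) *10061^1=2368007265/32527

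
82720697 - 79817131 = 2903566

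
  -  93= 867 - 960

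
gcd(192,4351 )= 1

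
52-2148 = -2096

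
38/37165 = 38/37165 = 0.00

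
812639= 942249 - 129610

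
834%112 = 50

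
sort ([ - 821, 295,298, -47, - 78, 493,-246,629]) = [-821, - 246,-78, - 47,295,298, 493, 629]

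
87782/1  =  87782  =  87782.00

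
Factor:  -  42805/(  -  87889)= 5^1*7^1*179^(-1 )*491^(  -  1 )*1223^1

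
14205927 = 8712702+5493225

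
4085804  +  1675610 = 5761414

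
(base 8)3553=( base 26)2l1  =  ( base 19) 54I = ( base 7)5352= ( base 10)1899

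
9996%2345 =616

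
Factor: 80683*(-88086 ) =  - 7107042738 = - 2^1*3^1*53^1*277^1*80683^1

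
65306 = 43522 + 21784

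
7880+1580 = 9460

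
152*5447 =827944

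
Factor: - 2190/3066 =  - 5/7  =  -  5^1*7^( - 1)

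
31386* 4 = 125544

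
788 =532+256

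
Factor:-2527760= - 2^4*5^1*19^1 * 1663^1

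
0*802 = 0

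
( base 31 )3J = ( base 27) 44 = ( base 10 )112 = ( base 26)48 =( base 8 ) 160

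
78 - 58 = 20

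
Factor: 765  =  3^2*5^1* 17^1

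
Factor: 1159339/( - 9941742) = -2^( - 1)*3^(  -  2 )*601^ ( - 1)*919^ ( - 1)*1159339^1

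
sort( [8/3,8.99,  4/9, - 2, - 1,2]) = [ - 2,-1,4/9,2,8/3,8.99]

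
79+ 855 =934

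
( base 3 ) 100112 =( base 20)ch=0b100000001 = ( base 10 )257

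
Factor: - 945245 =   -  5^1*7^1 * 113^1*239^1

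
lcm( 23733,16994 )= 1376514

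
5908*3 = 17724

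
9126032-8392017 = 734015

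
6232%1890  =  562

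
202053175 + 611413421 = 813466596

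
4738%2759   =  1979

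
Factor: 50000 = 2^4*5^5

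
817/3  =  272 + 1/3  =  272.33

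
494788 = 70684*7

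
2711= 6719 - 4008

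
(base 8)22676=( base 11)7294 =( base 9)14225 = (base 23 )I62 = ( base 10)9662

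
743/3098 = 743/3098 = 0.24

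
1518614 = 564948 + 953666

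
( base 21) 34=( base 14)4B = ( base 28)2B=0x43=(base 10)67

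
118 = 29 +89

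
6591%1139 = 896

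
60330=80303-19973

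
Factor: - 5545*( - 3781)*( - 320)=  - 2^6*5^2*19^1*199^1*1109^1 = - 6709006400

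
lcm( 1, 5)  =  5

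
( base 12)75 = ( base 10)89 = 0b1011001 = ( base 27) 38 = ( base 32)2p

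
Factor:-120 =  - 2^3*3^1*5^1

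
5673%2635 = 403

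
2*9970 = 19940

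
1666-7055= -5389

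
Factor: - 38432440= - 2^3* 5^1*19^1*61^1* 829^1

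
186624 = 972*192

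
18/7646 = 9/3823 = 0.00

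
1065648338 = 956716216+108932122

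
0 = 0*2393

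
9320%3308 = 2704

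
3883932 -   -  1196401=5080333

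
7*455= 3185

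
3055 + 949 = 4004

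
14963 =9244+5719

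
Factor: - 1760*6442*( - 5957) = 67539989440 = 2^6 * 5^1*7^1*11^1*23^1*37^1*3221^1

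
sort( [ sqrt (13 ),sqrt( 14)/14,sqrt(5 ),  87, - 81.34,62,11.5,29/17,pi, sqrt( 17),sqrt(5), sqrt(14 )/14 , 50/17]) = [ - 81.34,sqrt(14) /14, sqrt(14)/14,29/17,sqrt( 5 ),sqrt( 5 ),50/17,  pi, sqrt( 13 ), sqrt( 17), 11.5, 62, 87 ] 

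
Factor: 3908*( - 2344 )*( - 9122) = 2^6*293^1*977^1*4561^1 = 83560730944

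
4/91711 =4/91711 = 0.00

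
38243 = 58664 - 20421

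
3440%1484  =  472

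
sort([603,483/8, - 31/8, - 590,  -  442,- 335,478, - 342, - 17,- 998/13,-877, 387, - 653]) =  [ - 877,-653, - 590, - 442,-342,-335, - 998/13, - 17, - 31/8,483/8,  387, 478, 603]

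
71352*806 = 57509712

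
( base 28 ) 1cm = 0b10001110110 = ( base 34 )XK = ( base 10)1142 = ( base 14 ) 5b8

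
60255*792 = 47721960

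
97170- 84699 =12471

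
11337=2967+8370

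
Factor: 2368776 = 2^3*3^1*229^1*431^1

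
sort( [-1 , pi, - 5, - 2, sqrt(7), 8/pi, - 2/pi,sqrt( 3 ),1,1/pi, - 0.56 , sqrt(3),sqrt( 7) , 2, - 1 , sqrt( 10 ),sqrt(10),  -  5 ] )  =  [-5, - 5,  -  2, - 1, - 1, - 2/pi, - 0.56,1/pi , 1, sqrt(3),sqrt(3), 2,8/pi,sqrt(7), sqrt( 7 ),pi, sqrt ( 10 ),sqrt( 10)]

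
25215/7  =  25215/7 = 3602.14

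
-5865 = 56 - 5921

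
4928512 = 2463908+2464604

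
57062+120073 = 177135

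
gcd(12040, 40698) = 14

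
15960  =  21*760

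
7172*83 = 595276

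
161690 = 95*1702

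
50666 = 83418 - 32752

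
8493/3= 2831  =  2831.00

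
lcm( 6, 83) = 498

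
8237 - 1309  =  6928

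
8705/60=1741/12 = 145.08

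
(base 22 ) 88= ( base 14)D2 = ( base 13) 112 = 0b10111000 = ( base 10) 184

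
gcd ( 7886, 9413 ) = 1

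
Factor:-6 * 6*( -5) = 180 = 2^2*3^2* 5^1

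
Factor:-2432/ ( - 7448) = 16/49 = 2^4 * 7^( - 2 ) 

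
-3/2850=-1 + 949/950 = - 0.00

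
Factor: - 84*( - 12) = 2^4*3^2*7^1 = 1008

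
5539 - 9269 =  - 3730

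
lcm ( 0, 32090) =0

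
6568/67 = 98 + 2/67 =98.03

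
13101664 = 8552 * 1532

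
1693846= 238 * 7117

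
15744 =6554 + 9190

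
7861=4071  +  3790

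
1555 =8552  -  6997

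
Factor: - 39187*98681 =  - 11^1 * 149^1*263^1*8971^1 = - 3867012347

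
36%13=10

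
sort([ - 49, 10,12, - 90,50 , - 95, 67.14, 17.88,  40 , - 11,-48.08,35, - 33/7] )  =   [ - 95, - 90, - 49,-48.08,- 11 ,-33/7 , 10 , 12,17.88 , 35,40,50, 67.14]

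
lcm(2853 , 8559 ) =8559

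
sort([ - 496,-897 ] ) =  [-897, - 496] 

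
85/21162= 85/21162 = 0.00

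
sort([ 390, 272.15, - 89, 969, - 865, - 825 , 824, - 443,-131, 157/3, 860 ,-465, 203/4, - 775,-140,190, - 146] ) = [ - 865, - 825, - 775 , - 465, - 443, - 146, - 140, - 131,- 89, 203/4,157/3, 190,272.15, 390, 824,860, 969]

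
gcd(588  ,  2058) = 294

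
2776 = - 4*( - 694)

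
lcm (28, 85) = 2380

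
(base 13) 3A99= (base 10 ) 8407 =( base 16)20D7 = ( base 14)30C7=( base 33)7NP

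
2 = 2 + 0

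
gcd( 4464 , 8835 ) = 93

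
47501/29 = 47501/29 = 1637.97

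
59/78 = 59/78 = 0.76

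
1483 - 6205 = -4722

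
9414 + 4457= 13871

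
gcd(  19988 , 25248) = 1052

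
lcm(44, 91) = 4004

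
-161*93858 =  - 15111138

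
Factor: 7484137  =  503^1*14879^1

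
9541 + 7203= 16744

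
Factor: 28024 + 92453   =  120477=3^1*7^1*5737^1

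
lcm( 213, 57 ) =4047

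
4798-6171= - 1373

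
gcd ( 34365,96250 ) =5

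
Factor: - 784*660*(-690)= 357033600 = 2^7*3^2 *5^2*7^2*11^1 *23^1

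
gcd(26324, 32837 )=1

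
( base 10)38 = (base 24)1E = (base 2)100110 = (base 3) 1102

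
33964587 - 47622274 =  - 13657687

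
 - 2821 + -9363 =  -  12184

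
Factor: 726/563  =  2^1*3^1*11^2*563^(  -  1) 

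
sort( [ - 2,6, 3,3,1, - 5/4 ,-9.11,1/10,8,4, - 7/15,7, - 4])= [ - 9.11, - 4,  -  2, - 5/4, - 7/15, 1/10,1, 3, 3,4,6, 7,8 ] 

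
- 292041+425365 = 133324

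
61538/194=317 + 20/97 = 317.21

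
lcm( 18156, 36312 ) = 36312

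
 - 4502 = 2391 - 6893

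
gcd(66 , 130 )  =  2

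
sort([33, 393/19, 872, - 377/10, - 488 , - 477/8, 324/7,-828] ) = [ - 828 , - 488,-477/8, - 377/10,393/19,33, 324/7, 872 ] 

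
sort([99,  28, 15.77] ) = [ 15.77,28,  99]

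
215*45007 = 9676505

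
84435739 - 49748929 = 34686810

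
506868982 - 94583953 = 412285029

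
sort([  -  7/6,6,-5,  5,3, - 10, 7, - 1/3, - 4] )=[ - 10,-5, - 4, - 7/6, - 1/3,  3,5, 6, 7] 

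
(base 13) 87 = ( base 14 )7d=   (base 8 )157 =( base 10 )111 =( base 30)3L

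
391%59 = 37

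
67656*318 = 21514608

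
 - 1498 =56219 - 57717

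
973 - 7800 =-6827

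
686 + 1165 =1851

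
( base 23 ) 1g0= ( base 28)141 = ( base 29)11r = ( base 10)897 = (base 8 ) 1601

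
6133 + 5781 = 11914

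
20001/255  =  78  +  37/85= 78.44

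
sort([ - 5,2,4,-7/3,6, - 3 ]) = [ - 5, - 3, - 7/3 , 2, 4,6 ]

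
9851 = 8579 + 1272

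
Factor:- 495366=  - 2^1* 3^1*82561^1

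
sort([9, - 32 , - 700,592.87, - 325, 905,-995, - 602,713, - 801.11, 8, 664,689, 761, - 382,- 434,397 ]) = [-995,  -  801.11, - 700, - 602, - 434, - 382, - 325, - 32, 8, 9, 397 , 592.87,  664, 689,713, 761, 905 ] 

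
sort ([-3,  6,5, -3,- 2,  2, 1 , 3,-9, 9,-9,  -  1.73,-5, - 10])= [-10,-9 ,-9, - 5, - 3, - 3,  -  2, - 1.73,  1,  2,3,5,6,  9]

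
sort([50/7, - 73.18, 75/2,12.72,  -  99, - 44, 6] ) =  [ - 99 , - 73.18,  -  44,  6,50/7,  12.72,75/2]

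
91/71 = 91/71 = 1.28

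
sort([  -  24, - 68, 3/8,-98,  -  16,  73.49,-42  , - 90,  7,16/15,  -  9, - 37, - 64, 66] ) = [-98, - 90, - 68,-64 ,-42,-37, - 24, - 16, -9,3/8 , 16/15 , 7,66, 73.49]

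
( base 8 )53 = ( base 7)61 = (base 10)43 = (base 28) 1f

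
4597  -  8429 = - 3832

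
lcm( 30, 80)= 240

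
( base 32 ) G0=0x200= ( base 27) IQ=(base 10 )512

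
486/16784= 243/8392=0.03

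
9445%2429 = 2158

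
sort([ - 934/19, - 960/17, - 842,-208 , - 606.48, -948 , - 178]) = [- 948, - 842, - 606.48, - 208, - 178 , - 960/17, - 934/19 ]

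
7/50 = 7/50=0.14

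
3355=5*671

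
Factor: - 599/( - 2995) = 5^( - 1 )= 1/5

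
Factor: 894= 2^1*3^1 * 149^1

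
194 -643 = - 449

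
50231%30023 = 20208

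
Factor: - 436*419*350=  -2^3*5^2*7^1 * 109^1*419^1 = -63939400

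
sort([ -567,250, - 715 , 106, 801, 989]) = [ - 715, - 567, 106, 250,801,989 ] 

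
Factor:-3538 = -2^1*29^1*61^1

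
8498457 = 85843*99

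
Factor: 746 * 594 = 2^2*3^3*11^1* 373^1 = 443124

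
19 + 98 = 117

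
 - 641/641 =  - 1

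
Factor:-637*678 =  - 431886 = - 2^1*3^1*7^2 * 13^1*113^1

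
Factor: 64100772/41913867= 2^2 * 3^1*19^( -1 )*735331^ ( - 1)*1780577^1 = 21366924/13971289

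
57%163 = 57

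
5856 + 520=6376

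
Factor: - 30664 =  - 2^3*3833^1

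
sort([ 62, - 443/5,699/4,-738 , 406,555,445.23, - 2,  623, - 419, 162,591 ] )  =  [ - 738, - 419, - 443/5, - 2, 62, 162,699/4,  406,445.23,555,591,623] 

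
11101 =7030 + 4071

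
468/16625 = 468/16625 = 0.03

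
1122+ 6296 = 7418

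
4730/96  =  49 + 13/48 =49.27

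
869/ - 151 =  - 869/151 = - 5.75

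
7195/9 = 799  +  4/9 = 799.44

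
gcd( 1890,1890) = 1890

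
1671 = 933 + 738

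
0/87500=0 = 0.00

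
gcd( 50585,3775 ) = 755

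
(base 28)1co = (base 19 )334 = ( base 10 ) 1144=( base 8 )2170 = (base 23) 23h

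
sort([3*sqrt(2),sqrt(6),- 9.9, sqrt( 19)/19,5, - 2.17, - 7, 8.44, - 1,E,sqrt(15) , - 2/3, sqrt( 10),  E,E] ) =[ - 9.9, -7,  -  2.17,-1 , - 2/3, sqrt(19)/19,sqrt( 6 ), E,E, E,sqrt ( 10),sqrt (15), 3*sqrt( 2 ), 5,8.44 ] 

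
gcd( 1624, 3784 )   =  8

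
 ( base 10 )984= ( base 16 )3D8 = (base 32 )UO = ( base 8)1730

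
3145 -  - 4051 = 7196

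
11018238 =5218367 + 5799871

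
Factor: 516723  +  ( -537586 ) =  - 20863 = -31^1*673^1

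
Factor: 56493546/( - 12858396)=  - 9415591/2143066=- 2^(-1 )*1721^1*5471^1*1071533^( - 1)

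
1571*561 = 881331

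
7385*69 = 509565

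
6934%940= 354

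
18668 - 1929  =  16739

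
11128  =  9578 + 1550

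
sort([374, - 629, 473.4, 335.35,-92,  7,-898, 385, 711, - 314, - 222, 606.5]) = [ - 898, - 629,  -  314, - 222, - 92, 7,335.35, 374, 385,473.4,606.5, 711 ]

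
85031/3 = 28343  +  2/3 =28343.67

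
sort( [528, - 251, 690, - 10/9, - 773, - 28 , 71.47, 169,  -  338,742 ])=[-773,-338, - 251 , - 28, - 10/9, 71.47, 169, 528,  690,742 ] 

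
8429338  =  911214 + 7518124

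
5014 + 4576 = 9590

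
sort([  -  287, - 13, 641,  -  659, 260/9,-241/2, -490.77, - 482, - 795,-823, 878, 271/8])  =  [ - 823,-795, - 659,-490.77 , -482, -287, - 241/2,  -  13, 260/9,271/8,641,878 ]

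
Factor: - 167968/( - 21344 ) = 181/23 = 23^(- 1)*181^1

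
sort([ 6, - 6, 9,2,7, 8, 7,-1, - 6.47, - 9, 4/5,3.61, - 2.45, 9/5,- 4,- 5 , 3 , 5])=[ - 9, - 6.47, - 6, - 5, - 4, - 2.45,-1, 4/5, 9/5,2, 3 , 3.61,5, 6, 7, 7, 8, 9]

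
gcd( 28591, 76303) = 1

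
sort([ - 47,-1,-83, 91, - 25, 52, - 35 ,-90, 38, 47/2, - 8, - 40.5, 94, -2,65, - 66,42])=[ - 90,  -  83, -66,  -  47, -40.5, - 35,- 25, - 8,- 2,- 1,  47/2, 38, 42, 52, 65,91,94] 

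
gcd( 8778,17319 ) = 3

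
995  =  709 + 286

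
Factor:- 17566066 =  - 2^1 * 7^1*17^1*23^1*3209^1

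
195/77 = 195/77=2.53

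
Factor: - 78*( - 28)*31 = 67704 = 2^3*3^1 * 7^1*13^1*31^1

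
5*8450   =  42250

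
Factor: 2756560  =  2^4*5^1* 34457^1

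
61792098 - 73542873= - 11750775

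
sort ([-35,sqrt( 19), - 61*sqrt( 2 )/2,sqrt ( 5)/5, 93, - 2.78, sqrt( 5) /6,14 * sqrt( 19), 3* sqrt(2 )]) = [ - 61*sqrt(2) /2, - 35,-2.78, sqrt ( 5)/6,sqrt (5 ) /5, 3*sqrt( 2 ), sqrt(19),14*sqrt (19) , 93]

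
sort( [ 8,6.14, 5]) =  [ 5,  6.14, 8] 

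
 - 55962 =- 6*9327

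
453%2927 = 453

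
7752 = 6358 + 1394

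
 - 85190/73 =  - 85190/73 = - 1166.99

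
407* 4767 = 1940169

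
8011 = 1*8011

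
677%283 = 111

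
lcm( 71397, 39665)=356985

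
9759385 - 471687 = 9287698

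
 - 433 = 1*(  -  433 )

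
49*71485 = 3502765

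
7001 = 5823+1178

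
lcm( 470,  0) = 0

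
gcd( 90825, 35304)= 3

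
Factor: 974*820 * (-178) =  - 142165040 = - 2^4* 5^1*41^1*89^1*487^1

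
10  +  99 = 109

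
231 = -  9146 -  - 9377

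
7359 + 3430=10789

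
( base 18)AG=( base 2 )11000100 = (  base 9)237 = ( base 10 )196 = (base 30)6g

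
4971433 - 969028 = 4002405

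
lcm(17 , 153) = 153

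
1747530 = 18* 97085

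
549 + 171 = 720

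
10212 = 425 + 9787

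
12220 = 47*260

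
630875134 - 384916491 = 245958643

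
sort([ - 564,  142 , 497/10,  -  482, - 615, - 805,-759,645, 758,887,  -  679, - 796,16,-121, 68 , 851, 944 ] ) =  [ -805, - 796, - 759, - 679, - 615, - 564, - 482, - 121,16, 497/10, 68,142,645,758,851 , 887,944 ] 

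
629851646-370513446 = 259338200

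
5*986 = 4930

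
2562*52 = 133224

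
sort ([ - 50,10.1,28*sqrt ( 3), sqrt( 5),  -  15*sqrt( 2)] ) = [ - 50,-15*sqrt(2 ),sqrt (5) , 10.1,28*sqrt(3)]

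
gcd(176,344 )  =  8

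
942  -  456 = 486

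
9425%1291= 388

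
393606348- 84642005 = 308964343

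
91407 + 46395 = 137802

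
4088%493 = 144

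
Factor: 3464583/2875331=3^1*17^1 * 67933^1 * 2875331^( - 1 ) 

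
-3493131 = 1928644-5421775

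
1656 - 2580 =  - 924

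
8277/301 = 27+150/301  =  27.50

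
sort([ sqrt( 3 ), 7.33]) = [ sqrt( 3) , 7.33 ]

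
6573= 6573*1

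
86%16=6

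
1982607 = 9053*219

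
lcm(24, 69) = 552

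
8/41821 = 8/41821 = 0.00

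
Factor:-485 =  - 5^1*97^1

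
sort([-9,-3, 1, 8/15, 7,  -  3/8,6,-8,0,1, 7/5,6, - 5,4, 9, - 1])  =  [  -  9,-8,-5,-3,-1,-3/8, 0, 8/15,1, 1, 7/5, 4, 6, 6, 7, 9]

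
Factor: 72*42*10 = 30240  =  2^5*3^3 * 5^1 * 7^1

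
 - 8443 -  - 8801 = 358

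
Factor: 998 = 2^1* 499^1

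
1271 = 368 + 903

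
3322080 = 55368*60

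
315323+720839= 1036162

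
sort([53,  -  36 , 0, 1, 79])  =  [ - 36, 0,1, 53, 79] 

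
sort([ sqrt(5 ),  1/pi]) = [1/pi,sqrt(5 )]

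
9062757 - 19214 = 9043543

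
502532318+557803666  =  1060335984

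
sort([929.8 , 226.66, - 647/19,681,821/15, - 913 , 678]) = [ - 913, - 647/19, 821/15,226.66, 678,  681,929.8]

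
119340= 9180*13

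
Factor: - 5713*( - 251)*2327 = 3336831901 = 13^1*29^1*179^1*197^1*251^1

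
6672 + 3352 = 10024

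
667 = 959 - 292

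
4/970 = 2/485 = 0.00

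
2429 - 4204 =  - 1775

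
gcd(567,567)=567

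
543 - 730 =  - 187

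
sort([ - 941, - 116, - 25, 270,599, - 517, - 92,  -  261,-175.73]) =[ - 941, - 517, - 261,-175.73,-116, - 92, - 25,270,599]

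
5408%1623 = 539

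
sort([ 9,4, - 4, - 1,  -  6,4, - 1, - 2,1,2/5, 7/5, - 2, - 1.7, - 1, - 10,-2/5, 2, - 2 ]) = [ - 10, - 6,-4, - 2, - 2, - 2, - 1.7, -1, - 1, - 1, - 2/5,  2/5,1  ,  7/5,2, 4,4,9 ]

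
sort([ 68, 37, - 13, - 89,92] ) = [  -  89, - 13,  37 , 68 , 92]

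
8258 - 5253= 3005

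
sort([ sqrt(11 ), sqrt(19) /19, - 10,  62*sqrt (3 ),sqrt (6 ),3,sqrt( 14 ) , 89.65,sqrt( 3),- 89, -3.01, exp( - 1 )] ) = [-89,-10,-3.01, sqrt(19)/19,exp( - 1 ),sqrt( 3 ), sqrt( 6 ),3 , sqrt (11),sqrt( 14 ), 89.65, 62*sqrt(3)]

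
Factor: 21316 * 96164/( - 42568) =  - 256228978/5321= - 2^1*17^( - 1 )* 29^1*73^2* 313^( - 1)* 829^1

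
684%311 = 62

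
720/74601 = 80/8289 = 0.01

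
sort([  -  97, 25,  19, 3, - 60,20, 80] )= [-97,  -  60,  3, 19,20 , 25, 80]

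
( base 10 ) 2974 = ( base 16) B9E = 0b101110011110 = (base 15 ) d34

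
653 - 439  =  214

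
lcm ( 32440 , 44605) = 356840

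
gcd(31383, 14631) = 3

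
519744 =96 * 5414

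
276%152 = 124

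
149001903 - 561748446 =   -  412746543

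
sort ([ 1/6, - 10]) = [ - 10,1/6] 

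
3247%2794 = 453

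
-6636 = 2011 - 8647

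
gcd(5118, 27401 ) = 1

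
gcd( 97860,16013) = 1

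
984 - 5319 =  - 4335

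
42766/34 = 21383/17 = 1257.82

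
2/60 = 1/30 = 0.03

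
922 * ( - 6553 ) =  - 6041866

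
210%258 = 210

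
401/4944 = 401/4944 = 0.08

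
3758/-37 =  - 3758/37  =  - 101.57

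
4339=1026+3313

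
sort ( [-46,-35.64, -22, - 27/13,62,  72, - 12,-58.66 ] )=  [-58.66, - 46,  -  35.64, - 22, -12, - 27/13, 62, 72] 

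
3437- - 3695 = 7132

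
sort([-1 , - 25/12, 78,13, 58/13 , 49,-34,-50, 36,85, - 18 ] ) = [ - 50,-34 ,-18, - 25/12,-1, 58/13,13,  36, 49, 78, 85]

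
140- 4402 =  - 4262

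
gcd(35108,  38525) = 67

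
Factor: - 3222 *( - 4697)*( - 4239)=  - 64151898426 = - 2^1*3^5*7^1 * 11^1*61^1*157^1*179^1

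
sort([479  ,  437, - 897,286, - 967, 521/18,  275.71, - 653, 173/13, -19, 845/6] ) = [ - 967, - 897,  -  653 , - 19, 173/13, 521/18  ,  845/6, 275.71 , 286, 437, 479] 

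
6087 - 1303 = 4784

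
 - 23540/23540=-1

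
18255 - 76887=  -58632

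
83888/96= 873+5/6 = 873.83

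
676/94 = 338/47= 7.19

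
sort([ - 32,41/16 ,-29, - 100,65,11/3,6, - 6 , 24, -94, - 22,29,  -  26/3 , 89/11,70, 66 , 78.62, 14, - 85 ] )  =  [-100, - 94, - 85, - 32, - 29, -22, - 26/3, - 6, 41/16, 11/3, 6, 89/11,14,24 , 29,65, 66,  70 , 78.62]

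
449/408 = 449/408 = 1.10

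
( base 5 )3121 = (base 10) 411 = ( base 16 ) 19b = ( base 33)CF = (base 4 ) 12123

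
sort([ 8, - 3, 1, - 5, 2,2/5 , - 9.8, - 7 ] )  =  [  -  9.8, - 7, - 5, - 3,2/5,1,2, 8 ]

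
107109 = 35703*3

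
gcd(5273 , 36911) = 5273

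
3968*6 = 23808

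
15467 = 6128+9339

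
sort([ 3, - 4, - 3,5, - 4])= [ - 4,-4,-3,3, 5 ]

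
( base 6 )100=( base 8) 44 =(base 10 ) 36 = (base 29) 17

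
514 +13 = 527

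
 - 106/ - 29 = 106/29 = 3.66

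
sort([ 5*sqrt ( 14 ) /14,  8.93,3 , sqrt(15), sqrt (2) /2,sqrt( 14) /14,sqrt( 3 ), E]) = [ sqrt( 14)/14,  sqrt(2 )/2, 5*sqrt(14)/14, sqrt( 3), E, 3,  sqrt ( 15 ),8.93]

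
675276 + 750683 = 1425959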